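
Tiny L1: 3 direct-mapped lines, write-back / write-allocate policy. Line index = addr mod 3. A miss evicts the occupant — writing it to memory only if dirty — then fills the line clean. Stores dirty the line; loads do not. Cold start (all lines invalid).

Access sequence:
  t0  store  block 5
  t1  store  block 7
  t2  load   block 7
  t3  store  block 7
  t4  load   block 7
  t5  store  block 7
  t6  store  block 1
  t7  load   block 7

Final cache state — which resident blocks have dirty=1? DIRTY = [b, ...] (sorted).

DIRTY = [5]

  0 | W B5 → L2 miss [D]
  1 | W B7 → L1 miss [D]
  2 | R B7 → L1 hit [D]
  3 | W B7 → L1 hit [D]
  4 | R B7 → L1 hit [D]
  5 | W B7 → L1 hit [D]
  6 | W B1 → L1 miss wb→B7 [D]
  7 | R B7 → L1 miss wb→B1 [-]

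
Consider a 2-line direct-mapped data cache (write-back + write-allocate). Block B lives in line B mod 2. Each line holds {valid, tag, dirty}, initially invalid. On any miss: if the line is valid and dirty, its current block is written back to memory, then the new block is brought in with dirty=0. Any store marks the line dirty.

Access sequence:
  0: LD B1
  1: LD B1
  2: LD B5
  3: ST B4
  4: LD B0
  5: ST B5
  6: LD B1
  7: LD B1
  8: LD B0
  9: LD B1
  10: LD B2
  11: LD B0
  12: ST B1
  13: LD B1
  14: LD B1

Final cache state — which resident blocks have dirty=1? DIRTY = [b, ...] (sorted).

0: R B1 -> L1 miss  d=-]
1: R B1 -> L1 hit  d=-]
2: R B5 -> L1 miss  d=-]
3: W B4 -> L0 miss  d=D]
4: R B0 -> L0 miss wb->B4  d=-]
5: W B5 -> L1 hit  d=D]
6: R B1 -> L1 miss wb->B5  d=-]
7: R B1 -> L1 hit  d=-]
8: R B0 -> L0 hit  d=-]
9: R B1 -> L1 hit  d=-]
10: R B2 -> L0 miss  d=-]
11: R B0 -> L0 miss  d=-]
12: W B1 -> L1 hit  d=D]
13: R B1 -> L1 hit  d=D]
14: R B1 -> L1 hit  d=D]

DIRTY = [1]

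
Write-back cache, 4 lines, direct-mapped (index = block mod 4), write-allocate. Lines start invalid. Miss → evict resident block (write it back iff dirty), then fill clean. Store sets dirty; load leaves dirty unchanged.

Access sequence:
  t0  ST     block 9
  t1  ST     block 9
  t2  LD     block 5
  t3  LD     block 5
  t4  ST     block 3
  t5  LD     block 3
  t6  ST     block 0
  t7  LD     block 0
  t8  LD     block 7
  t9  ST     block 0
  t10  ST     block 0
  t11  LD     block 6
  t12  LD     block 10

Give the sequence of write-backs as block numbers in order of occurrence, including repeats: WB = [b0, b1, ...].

WB = [9, 3]

  0 | W B9 → L1 miss [D]
  1 | W B9 → L1 hit [D]
  2 | R B5 → L1 miss wb→B9 [-]
  3 | R B5 → L1 hit [-]
  4 | W B3 → L3 miss [D]
  5 | R B3 → L3 hit [D]
  6 | W B0 → L0 miss [D]
  7 | R B0 → L0 hit [D]
  8 | R B7 → L3 miss wb→B3 [-]
  9 | W B0 → L0 hit [D]
  10 | W B0 → L0 hit [D]
  11 | R B6 → L2 miss [-]
  12 | R B10 → L2 miss [-]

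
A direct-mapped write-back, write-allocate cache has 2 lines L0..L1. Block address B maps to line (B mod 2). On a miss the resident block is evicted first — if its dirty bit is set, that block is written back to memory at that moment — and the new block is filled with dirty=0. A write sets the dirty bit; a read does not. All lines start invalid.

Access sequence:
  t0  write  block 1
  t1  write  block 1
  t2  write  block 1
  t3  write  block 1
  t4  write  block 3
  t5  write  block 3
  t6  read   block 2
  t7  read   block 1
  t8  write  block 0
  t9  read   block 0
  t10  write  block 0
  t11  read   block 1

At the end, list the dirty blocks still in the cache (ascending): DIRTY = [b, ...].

DIRTY = [0]

0: W B1 -> L1 miss  d=D]
1: W B1 -> L1 hit  d=D]
2: W B1 -> L1 hit  d=D]
3: W B1 -> L1 hit  d=D]
4: W B3 -> L1 miss wb->B1  d=D]
5: W B3 -> L1 hit  d=D]
6: R B2 -> L0 miss  d=-]
7: R B1 -> L1 miss wb->B3  d=-]
8: W B0 -> L0 miss  d=D]
9: R B0 -> L0 hit  d=D]
10: W B0 -> L0 hit  d=D]
11: R B1 -> L1 hit  d=-]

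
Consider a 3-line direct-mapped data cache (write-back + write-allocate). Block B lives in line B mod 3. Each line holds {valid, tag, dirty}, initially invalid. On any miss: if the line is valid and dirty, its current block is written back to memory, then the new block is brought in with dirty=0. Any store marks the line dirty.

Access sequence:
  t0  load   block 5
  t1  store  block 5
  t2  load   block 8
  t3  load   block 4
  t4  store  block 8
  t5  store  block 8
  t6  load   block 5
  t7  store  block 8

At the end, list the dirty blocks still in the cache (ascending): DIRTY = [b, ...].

DIRTY = [8]

0: R B5 → L2 miss [-]
1: W B5 → L2 hit [D]
2: R B8 → L2 miss wb→B5 [-]
3: R B4 → L1 miss [-]
4: W B8 → L2 hit [D]
5: W B8 → L2 hit [D]
6: R B5 → L2 miss wb→B8 [-]
7: W B8 → L2 miss [D]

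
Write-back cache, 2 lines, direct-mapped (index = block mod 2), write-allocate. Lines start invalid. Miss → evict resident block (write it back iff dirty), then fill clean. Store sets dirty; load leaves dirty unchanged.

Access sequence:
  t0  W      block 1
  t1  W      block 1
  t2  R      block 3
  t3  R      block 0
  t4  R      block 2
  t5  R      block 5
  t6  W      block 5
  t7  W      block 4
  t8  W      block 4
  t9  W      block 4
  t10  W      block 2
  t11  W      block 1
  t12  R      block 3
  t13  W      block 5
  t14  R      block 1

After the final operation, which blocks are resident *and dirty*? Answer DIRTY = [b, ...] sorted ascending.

0: W B1 -> L1 miss  d=D]
1: W B1 -> L1 hit  d=D]
2: R B3 -> L1 miss wb->B1  d=-]
3: R B0 -> L0 miss  d=-]
4: R B2 -> L0 miss  d=-]
5: R B5 -> L1 miss  d=-]
6: W B5 -> L1 hit  d=D]
7: W B4 -> L0 miss  d=D]
8: W B4 -> L0 hit  d=D]
9: W B4 -> L0 hit  d=D]
10: W B2 -> L0 miss wb->B4  d=D]
11: W B1 -> L1 miss wb->B5  d=D]
12: R B3 -> L1 miss wb->B1  d=-]
13: W B5 -> L1 miss  d=D]
14: R B1 -> L1 miss wb->B5  d=-]

DIRTY = [2]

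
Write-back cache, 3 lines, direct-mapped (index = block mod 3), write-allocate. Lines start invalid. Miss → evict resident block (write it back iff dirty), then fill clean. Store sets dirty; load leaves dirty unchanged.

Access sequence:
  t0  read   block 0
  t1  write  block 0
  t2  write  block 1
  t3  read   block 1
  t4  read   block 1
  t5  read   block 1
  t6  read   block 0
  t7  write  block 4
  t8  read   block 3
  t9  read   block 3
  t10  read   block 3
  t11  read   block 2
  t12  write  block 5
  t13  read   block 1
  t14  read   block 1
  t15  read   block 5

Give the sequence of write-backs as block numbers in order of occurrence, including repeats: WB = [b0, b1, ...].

0: R B0 -> L0 miss  d=-]
1: W B0 -> L0 hit  d=D]
2: W B1 -> L1 miss  d=D]
3: R B1 -> L1 hit  d=D]
4: R B1 -> L1 hit  d=D]
5: R B1 -> L1 hit  d=D]
6: R B0 -> L0 hit  d=D]
7: W B4 -> L1 miss wb->B1  d=D]
8: R B3 -> L0 miss wb->B0  d=-]
9: R B3 -> L0 hit  d=-]
10: R B3 -> L0 hit  d=-]
11: R B2 -> L2 miss  d=-]
12: W B5 -> L2 miss  d=D]
13: R B1 -> L1 miss wb->B4  d=-]
14: R B1 -> L1 hit  d=-]
15: R B5 -> L2 hit  d=D]

WB = [1, 0, 4]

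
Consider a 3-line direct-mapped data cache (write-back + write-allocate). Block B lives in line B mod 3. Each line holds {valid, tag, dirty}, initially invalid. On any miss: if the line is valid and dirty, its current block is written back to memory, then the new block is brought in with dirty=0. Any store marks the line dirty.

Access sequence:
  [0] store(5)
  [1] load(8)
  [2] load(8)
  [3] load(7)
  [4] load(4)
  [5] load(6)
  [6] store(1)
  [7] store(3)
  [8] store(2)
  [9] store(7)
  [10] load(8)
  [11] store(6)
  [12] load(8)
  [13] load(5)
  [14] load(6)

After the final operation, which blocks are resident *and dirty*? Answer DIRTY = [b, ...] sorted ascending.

  0 | W B5 → L2 miss [D]
  1 | R B8 → L2 miss wb→B5 [-]
  2 | R B8 → L2 hit [-]
  3 | R B7 → L1 miss [-]
  4 | R B4 → L1 miss [-]
  5 | R B6 → L0 miss [-]
  6 | W B1 → L1 miss [D]
  7 | W B3 → L0 miss [D]
  8 | W B2 → L2 miss [D]
  9 | W B7 → L1 miss wb→B1 [D]
  10 | R B8 → L2 miss wb→B2 [-]
  11 | W B6 → L0 miss wb→B3 [D]
  12 | R B8 → L2 hit [-]
  13 | R B5 → L2 miss [-]
  14 | R B6 → L0 hit [D]

DIRTY = [6, 7]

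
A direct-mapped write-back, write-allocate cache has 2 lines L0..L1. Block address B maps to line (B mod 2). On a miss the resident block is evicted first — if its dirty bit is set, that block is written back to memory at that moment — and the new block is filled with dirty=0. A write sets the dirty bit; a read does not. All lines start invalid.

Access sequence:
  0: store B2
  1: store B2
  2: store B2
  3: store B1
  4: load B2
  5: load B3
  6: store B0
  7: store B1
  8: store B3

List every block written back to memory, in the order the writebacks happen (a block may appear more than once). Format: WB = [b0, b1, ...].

0: W B2 -> L0 miss  d=D]
1: W B2 -> L0 hit  d=D]
2: W B2 -> L0 hit  d=D]
3: W B1 -> L1 miss  d=D]
4: R B2 -> L0 hit  d=D]
5: R B3 -> L1 miss wb->B1  d=-]
6: W B0 -> L0 miss wb->B2  d=D]
7: W B1 -> L1 miss  d=D]
8: W B3 -> L1 miss wb->B1  d=D]

WB = [1, 2, 1]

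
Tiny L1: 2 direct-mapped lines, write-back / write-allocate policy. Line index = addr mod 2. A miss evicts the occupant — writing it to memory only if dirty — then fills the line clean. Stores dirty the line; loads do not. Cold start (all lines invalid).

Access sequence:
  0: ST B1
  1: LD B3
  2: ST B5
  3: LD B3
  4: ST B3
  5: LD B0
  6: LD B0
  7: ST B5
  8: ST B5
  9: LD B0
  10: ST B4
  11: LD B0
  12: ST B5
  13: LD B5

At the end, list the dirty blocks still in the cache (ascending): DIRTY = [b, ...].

DIRTY = [5]

0: W B1 -> L1 miss  d=D]
1: R B3 -> L1 miss wb->B1  d=-]
2: W B5 -> L1 miss  d=D]
3: R B3 -> L1 miss wb->B5  d=-]
4: W B3 -> L1 hit  d=D]
5: R B0 -> L0 miss  d=-]
6: R B0 -> L0 hit  d=-]
7: W B5 -> L1 miss wb->B3  d=D]
8: W B5 -> L1 hit  d=D]
9: R B0 -> L0 hit  d=-]
10: W B4 -> L0 miss  d=D]
11: R B0 -> L0 miss wb->B4  d=-]
12: W B5 -> L1 hit  d=D]
13: R B5 -> L1 hit  d=D]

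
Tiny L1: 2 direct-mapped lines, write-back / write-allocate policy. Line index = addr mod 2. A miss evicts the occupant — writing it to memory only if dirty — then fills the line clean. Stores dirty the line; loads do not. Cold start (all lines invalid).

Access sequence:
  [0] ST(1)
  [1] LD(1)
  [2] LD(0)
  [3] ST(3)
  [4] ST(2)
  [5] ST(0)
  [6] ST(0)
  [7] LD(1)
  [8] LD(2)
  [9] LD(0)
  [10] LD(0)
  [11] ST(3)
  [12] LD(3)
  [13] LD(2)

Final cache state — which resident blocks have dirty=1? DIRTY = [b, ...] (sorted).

0: W B1 -> L1 miss  d=D]
1: R B1 -> L1 hit  d=D]
2: R B0 -> L0 miss  d=-]
3: W B3 -> L1 miss wb->B1  d=D]
4: W B2 -> L0 miss  d=D]
5: W B0 -> L0 miss wb->B2  d=D]
6: W B0 -> L0 hit  d=D]
7: R B1 -> L1 miss wb->B3  d=-]
8: R B2 -> L0 miss wb->B0  d=-]
9: R B0 -> L0 miss  d=-]
10: R B0 -> L0 hit  d=-]
11: W B3 -> L1 miss  d=D]
12: R B3 -> L1 hit  d=D]
13: R B2 -> L0 miss  d=-]

DIRTY = [3]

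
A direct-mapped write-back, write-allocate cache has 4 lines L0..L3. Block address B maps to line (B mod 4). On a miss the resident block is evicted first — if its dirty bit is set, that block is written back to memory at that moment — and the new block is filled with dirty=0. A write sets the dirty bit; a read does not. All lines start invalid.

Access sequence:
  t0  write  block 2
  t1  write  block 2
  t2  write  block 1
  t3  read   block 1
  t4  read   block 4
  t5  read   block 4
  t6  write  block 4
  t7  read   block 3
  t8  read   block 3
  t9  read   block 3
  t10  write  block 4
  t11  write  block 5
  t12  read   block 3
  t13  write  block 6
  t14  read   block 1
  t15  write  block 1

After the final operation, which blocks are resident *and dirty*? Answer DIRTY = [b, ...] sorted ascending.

0: W B2 -> L2 miss  d=D]
1: W B2 -> L2 hit  d=D]
2: W B1 -> L1 miss  d=D]
3: R B1 -> L1 hit  d=D]
4: R B4 -> L0 miss  d=-]
5: R B4 -> L0 hit  d=-]
6: W B4 -> L0 hit  d=D]
7: R B3 -> L3 miss  d=-]
8: R B3 -> L3 hit  d=-]
9: R B3 -> L3 hit  d=-]
10: W B4 -> L0 hit  d=D]
11: W B5 -> L1 miss wb->B1  d=D]
12: R B3 -> L3 hit  d=-]
13: W B6 -> L2 miss wb->B2  d=D]
14: R B1 -> L1 miss wb->B5  d=-]
15: W B1 -> L1 hit  d=D]

DIRTY = [1, 4, 6]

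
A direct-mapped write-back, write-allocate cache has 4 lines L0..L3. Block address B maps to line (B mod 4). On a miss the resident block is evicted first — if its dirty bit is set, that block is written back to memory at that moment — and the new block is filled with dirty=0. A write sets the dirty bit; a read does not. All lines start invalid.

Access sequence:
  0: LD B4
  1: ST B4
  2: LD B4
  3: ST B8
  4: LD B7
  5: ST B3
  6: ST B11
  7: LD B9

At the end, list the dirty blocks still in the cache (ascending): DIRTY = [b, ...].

DIRTY = [8, 11]

0: R B4 → L0 miss [-]
1: W B4 → L0 hit [D]
2: R B4 → L0 hit [D]
3: W B8 → L0 miss wb→B4 [D]
4: R B7 → L3 miss [-]
5: W B3 → L3 miss [D]
6: W B11 → L3 miss wb→B3 [D]
7: R B9 → L1 miss [-]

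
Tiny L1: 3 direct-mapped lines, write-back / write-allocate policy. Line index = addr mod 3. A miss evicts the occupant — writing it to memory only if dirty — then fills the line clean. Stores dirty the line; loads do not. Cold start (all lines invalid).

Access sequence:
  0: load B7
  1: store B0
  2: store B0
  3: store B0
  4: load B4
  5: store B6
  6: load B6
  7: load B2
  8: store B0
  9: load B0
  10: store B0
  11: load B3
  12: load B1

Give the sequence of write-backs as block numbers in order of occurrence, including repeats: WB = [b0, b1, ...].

0: R B7 -> L1 miss  d=-]
1: W B0 -> L0 miss  d=D]
2: W B0 -> L0 hit  d=D]
3: W B0 -> L0 hit  d=D]
4: R B4 -> L1 miss  d=-]
5: W B6 -> L0 miss wb->B0  d=D]
6: R B6 -> L0 hit  d=D]
7: R B2 -> L2 miss  d=-]
8: W B0 -> L0 miss wb->B6  d=D]
9: R B0 -> L0 hit  d=D]
10: W B0 -> L0 hit  d=D]
11: R B3 -> L0 miss wb->B0  d=-]
12: R B1 -> L1 miss  d=-]

WB = [0, 6, 0]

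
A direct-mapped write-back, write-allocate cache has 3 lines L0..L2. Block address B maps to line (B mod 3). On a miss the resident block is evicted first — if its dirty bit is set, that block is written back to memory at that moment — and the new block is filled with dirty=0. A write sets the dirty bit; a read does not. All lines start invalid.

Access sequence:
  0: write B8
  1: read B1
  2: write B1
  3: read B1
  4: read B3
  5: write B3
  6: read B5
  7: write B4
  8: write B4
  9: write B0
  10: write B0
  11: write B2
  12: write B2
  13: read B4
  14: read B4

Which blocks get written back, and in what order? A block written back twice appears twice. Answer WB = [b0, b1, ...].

  0 | W B8 → L2 miss [D]
  1 | R B1 → L1 miss [-]
  2 | W B1 → L1 hit [D]
  3 | R B1 → L1 hit [D]
  4 | R B3 → L0 miss [-]
  5 | W B3 → L0 hit [D]
  6 | R B5 → L2 miss wb→B8 [-]
  7 | W B4 → L1 miss wb→B1 [D]
  8 | W B4 → L1 hit [D]
  9 | W B0 → L0 miss wb→B3 [D]
  10 | W B0 → L0 hit [D]
  11 | W B2 → L2 miss [D]
  12 | W B2 → L2 hit [D]
  13 | R B4 → L1 hit [D]
  14 | R B4 → L1 hit [D]

WB = [8, 1, 3]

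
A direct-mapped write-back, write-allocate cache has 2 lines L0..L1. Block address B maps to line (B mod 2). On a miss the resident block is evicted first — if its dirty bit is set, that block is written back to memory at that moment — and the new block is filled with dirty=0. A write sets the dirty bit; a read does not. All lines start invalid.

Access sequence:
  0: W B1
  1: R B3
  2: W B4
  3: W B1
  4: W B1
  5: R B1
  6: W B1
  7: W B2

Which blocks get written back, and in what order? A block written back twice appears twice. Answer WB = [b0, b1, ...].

0: W B1 → L1 miss [D]
1: R B3 → L1 miss wb→B1 [-]
2: W B4 → L0 miss [D]
3: W B1 → L1 miss [D]
4: W B1 → L1 hit [D]
5: R B1 → L1 hit [D]
6: W B1 → L1 hit [D]
7: W B2 → L0 miss wb→B4 [D]

WB = [1, 4]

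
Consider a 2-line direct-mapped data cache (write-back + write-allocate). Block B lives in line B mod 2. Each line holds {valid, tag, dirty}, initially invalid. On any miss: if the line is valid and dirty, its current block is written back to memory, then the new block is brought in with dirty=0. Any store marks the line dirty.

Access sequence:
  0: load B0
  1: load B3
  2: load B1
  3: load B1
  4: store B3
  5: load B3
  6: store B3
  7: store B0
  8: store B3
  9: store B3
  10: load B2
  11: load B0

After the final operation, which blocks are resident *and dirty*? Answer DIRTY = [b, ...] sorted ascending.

0: R B0 → L0 miss [-]
1: R B3 → L1 miss [-]
2: R B1 → L1 miss [-]
3: R B1 → L1 hit [-]
4: W B3 → L1 miss [D]
5: R B3 → L1 hit [D]
6: W B3 → L1 hit [D]
7: W B0 → L0 hit [D]
8: W B3 → L1 hit [D]
9: W B3 → L1 hit [D]
10: R B2 → L0 miss wb→B0 [-]
11: R B0 → L0 miss [-]

DIRTY = [3]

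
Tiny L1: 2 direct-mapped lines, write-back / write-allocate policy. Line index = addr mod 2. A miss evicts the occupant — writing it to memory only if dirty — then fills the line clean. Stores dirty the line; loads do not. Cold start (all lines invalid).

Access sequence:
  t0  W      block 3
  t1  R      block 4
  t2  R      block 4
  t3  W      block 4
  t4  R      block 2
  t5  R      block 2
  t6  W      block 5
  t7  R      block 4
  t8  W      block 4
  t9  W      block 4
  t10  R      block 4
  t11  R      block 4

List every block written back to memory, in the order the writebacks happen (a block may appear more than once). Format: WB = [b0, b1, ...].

WB = [4, 3]

0: W B3 -> L1 miss  d=D]
1: R B4 -> L0 miss  d=-]
2: R B4 -> L0 hit  d=-]
3: W B4 -> L0 hit  d=D]
4: R B2 -> L0 miss wb->B4  d=-]
5: R B2 -> L0 hit  d=-]
6: W B5 -> L1 miss wb->B3  d=D]
7: R B4 -> L0 miss  d=-]
8: W B4 -> L0 hit  d=D]
9: W B4 -> L0 hit  d=D]
10: R B4 -> L0 hit  d=D]
11: R B4 -> L0 hit  d=D]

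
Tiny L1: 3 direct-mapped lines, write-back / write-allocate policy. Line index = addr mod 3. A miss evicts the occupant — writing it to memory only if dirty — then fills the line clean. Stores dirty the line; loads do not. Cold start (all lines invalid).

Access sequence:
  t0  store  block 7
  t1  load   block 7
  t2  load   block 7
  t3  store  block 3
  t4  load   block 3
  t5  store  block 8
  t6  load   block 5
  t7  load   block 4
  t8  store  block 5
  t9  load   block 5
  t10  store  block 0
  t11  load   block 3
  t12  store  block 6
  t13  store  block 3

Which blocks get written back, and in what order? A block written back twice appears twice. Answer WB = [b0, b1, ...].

WB = [8, 7, 3, 0, 6]

0: W B7 → L1 miss [D]
1: R B7 → L1 hit [D]
2: R B7 → L1 hit [D]
3: W B3 → L0 miss [D]
4: R B3 → L0 hit [D]
5: W B8 → L2 miss [D]
6: R B5 → L2 miss wb→B8 [-]
7: R B4 → L1 miss wb→B7 [-]
8: W B5 → L2 hit [D]
9: R B5 → L2 hit [D]
10: W B0 → L0 miss wb→B3 [D]
11: R B3 → L0 miss wb→B0 [-]
12: W B6 → L0 miss [D]
13: W B3 → L0 miss wb→B6 [D]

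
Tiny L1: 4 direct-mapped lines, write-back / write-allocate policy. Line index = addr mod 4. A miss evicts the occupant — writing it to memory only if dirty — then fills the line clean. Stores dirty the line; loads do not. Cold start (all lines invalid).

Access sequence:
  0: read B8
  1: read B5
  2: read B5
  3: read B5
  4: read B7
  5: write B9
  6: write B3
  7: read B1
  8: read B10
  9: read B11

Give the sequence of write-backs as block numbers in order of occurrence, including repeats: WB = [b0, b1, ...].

  0 | R B8 → L0 miss [-]
  1 | R B5 → L1 miss [-]
  2 | R B5 → L1 hit [-]
  3 | R B5 → L1 hit [-]
  4 | R B7 → L3 miss [-]
  5 | W B9 → L1 miss [D]
  6 | W B3 → L3 miss [D]
  7 | R B1 → L1 miss wb→B9 [-]
  8 | R B10 → L2 miss [-]
  9 | R B11 → L3 miss wb→B3 [-]

WB = [9, 3]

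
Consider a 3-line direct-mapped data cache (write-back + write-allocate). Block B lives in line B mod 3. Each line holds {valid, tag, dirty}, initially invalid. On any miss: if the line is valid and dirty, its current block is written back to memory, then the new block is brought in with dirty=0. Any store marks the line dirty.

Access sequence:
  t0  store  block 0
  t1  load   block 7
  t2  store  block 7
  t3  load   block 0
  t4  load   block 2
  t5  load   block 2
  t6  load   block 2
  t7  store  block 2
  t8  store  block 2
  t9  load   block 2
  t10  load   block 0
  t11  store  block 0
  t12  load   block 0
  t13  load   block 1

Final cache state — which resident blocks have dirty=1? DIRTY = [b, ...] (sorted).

0: W B0 → L0 miss [D]
1: R B7 → L1 miss [-]
2: W B7 → L1 hit [D]
3: R B0 → L0 hit [D]
4: R B2 → L2 miss [-]
5: R B2 → L2 hit [-]
6: R B2 → L2 hit [-]
7: W B2 → L2 hit [D]
8: W B2 → L2 hit [D]
9: R B2 → L2 hit [D]
10: R B0 → L0 hit [D]
11: W B0 → L0 hit [D]
12: R B0 → L0 hit [D]
13: R B1 → L1 miss wb→B7 [-]

DIRTY = [0, 2]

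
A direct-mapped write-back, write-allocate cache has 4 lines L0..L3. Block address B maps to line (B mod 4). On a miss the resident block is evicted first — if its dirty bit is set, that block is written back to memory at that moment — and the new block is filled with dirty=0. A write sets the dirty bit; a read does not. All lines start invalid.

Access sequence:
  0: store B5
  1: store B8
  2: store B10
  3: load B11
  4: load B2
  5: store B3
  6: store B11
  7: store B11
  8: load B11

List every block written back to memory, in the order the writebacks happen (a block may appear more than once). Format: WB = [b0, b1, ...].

WB = [10, 3]

  0 | W B5 → L1 miss [D]
  1 | W B8 → L0 miss [D]
  2 | W B10 → L2 miss [D]
  3 | R B11 → L3 miss [-]
  4 | R B2 → L2 miss wb→B10 [-]
  5 | W B3 → L3 miss [D]
  6 | W B11 → L3 miss wb→B3 [D]
  7 | W B11 → L3 hit [D]
  8 | R B11 → L3 hit [D]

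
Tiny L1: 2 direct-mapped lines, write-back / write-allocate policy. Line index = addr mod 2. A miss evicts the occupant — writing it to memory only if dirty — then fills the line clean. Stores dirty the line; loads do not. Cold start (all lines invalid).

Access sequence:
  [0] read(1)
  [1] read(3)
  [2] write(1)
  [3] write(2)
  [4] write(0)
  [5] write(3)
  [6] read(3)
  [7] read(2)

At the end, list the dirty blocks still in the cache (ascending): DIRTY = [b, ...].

DIRTY = [3]

0: R B1 -> L1 miss  d=-]
1: R B3 -> L1 miss  d=-]
2: W B1 -> L1 miss  d=D]
3: W B2 -> L0 miss  d=D]
4: W B0 -> L0 miss wb->B2  d=D]
5: W B3 -> L1 miss wb->B1  d=D]
6: R B3 -> L1 hit  d=D]
7: R B2 -> L0 miss wb->B0  d=-]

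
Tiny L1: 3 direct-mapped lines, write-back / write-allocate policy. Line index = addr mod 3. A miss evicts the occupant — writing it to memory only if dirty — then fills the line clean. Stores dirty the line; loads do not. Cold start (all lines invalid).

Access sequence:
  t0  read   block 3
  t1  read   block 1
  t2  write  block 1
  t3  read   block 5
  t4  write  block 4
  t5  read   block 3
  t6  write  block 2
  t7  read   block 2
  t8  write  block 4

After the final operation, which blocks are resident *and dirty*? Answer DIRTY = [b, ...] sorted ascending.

DIRTY = [2, 4]

0: R B3 → L0 miss [-]
1: R B1 → L1 miss [-]
2: W B1 → L1 hit [D]
3: R B5 → L2 miss [-]
4: W B4 → L1 miss wb→B1 [D]
5: R B3 → L0 hit [-]
6: W B2 → L2 miss [D]
7: R B2 → L2 hit [D]
8: W B4 → L1 hit [D]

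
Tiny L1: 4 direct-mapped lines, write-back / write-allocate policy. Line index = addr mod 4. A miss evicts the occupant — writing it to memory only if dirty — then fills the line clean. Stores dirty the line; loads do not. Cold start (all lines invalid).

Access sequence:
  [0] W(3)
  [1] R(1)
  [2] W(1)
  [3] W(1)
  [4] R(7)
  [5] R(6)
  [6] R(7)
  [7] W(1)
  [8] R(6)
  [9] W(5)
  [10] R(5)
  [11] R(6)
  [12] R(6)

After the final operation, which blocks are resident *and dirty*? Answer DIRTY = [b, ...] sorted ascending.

  0 | W B3 → L3 miss [D]
  1 | R B1 → L1 miss [-]
  2 | W B1 → L1 hit [D]
  3 | W B1 → L1 hit [D]
  4 | R B7 → L3 miss wb→B3 [-]
  5 | R B6 → L2 miss [-]
  6 | R B7 → L3 hit [-]
  7 | W B1 → L1 hit [D]
  8 | R B6 → L2 hit [-]
  9 | W B5 → L1 miss wb→B1 [D]
  10 | R B5 → L1 hit [D]
  11 | R B6 → L2 hit [-]
  12 | R B6 → L2 hit [-]

DIRTY = [5]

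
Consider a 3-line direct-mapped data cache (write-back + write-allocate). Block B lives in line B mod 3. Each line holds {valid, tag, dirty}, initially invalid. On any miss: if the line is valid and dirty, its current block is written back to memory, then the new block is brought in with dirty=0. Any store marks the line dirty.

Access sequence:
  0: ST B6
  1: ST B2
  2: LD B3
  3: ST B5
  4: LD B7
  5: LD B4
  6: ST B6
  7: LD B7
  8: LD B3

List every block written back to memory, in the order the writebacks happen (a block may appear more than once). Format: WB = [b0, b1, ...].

  0 | W B6 → L0 miss [D]
  1 | W B2 → L2 miss [D]
  2 | R B3 → L0 miss wb→B6 [-]
  3 | W B5 → L2 miss wb→B2 [D]
  4 | R B7 → L1 miss [-]
  5 | R B4 → L1 miss [-]
  6 | W B6 → L0 miss [D]
  7 | R B7 → L1 miss [-]
  8 | R B3 → L0 miss wb→B6 [-]

WB = [6, 2, 6]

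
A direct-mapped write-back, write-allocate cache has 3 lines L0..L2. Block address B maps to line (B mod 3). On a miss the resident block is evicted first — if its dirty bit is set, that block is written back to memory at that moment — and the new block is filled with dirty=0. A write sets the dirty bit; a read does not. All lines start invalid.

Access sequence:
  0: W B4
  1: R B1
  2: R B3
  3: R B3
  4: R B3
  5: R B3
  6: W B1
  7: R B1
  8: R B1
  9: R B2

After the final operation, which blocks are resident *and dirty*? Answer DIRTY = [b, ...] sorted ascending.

DIRTY = [1]

0: W B4 -> L1 miss  d=D]
1: R B1 -> L1 miss wb->B4  d=-]
2: R B3 -> L0 miss  d=-]
3: R B3 -> L0 hit  d=-]
4: R B3 -> L0 hit  d=-]
5: R B3 -> L0 hit  d=-]
6: W B1 -> L1 hit  d=D]
7: R B1 -> L1 hit  d=D]
8: R B1 -> L1 hit  d=D]
9: R B2 -> L2 miss  d=-]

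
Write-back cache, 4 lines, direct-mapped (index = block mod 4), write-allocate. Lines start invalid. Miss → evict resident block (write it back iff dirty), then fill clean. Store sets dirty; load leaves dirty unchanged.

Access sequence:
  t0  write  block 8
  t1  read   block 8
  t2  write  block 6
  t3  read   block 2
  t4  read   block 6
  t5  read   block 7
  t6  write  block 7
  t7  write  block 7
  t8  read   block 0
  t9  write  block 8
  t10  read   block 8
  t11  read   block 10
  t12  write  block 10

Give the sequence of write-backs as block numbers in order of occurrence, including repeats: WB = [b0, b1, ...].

0: W B8 → L0 miss [D]
1: R B8 → L0 hit [D]
2: W B6 → L2 miss [D]
3: R B2 → L2 miss wb→B6 [-]
4: R B6 → L2 miss [-]
5: R B7 → L3 miss [-]
6: W B7 → L3 hit [D]
7: W B7 → L3 hit [D]
8: R B0 → L0 miss wb→B8 [-]
9: W B8 → L0 miss [D]
10: R B8 → L0 hit [D]
11: R B10 → L2 miss [-]
12: W B10 → L2 hit [D]

WB = [6, 8]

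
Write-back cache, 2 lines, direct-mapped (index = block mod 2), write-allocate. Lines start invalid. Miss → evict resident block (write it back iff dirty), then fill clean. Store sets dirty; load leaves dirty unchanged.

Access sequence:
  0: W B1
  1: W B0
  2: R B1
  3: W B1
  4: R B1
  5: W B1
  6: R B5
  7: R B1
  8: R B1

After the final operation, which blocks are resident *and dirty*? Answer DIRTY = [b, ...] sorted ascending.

0: W B1 -> L1 miss  d=D]
1: W B0 -> L0 miss  d=D]
2: R B1 -> L1 hit  d=D]
3: W B1 -> L1 hit  d=D]
4: R B1 -> L1 hit  d=D]
5: W B1 -> L1 hit  d=D]
6: R B5 -> L1 miss wb->B1  d=-]
7: R B1 -> L1 miss  d=-]
8: R B1 -> L1 hit  d=-]

DIRTY = [0]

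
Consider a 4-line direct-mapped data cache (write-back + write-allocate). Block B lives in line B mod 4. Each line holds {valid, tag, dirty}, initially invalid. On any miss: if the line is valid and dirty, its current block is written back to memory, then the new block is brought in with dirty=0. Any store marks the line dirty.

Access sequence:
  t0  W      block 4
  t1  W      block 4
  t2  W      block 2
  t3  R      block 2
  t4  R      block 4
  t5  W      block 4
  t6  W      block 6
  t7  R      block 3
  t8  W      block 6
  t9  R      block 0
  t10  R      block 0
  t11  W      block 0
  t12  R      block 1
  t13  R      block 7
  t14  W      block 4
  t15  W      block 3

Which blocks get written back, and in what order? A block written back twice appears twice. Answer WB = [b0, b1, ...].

WB = [2, 4, 0]

0: W B4 → L0 miss [D]
1: W B4 → L0 hit [D]
2: W B2 → L2 miss [D]
3: R B2 → L2 hit [D]
4: R B4 → L0 hit [D]
5: W B4 → L0 hit [D]
6: W B6 → L2 miss wb→B2 [D]
7: R B3 → L3 miss [-]
8: W B6 → L2 hit [D]
9: R B0 → L0 miss wb→B4 [-]
10: R B0 → L0 hit [-]
11: W B0 → L0 hit [D]
12: R B1 → L1 miss [-]
13: R B7 → L3 miss [-]
14: W B4 → L0 miss wb→B0 [D]
15: W B3 → L3 miss [D]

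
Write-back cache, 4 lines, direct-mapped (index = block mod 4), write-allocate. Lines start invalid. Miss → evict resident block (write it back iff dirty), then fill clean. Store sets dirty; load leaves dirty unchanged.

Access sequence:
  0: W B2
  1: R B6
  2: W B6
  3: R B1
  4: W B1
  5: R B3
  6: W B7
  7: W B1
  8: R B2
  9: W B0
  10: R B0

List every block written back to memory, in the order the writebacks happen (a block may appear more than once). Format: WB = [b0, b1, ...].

WB = [2, 6]

  0 | W B2 → L2 miss [D]
  1 | R B6 → L2 miss wb→B2 [-]
  2 | W B6 → L2 hit [D]
  3 | R B1 → L1 miss [-]
  4 | W B1 → L1 hit [D]
  5 | R B3 → L3 miss [-]
  6 | W B7 → L3 miss [D]
  7 | W B1 → L1 hit [D]
  8 | R B2 → L2 miss wb→B6 [-]
  9 | W B0 → L0 miss [D]
  10 | R B0 → L0 hit [D]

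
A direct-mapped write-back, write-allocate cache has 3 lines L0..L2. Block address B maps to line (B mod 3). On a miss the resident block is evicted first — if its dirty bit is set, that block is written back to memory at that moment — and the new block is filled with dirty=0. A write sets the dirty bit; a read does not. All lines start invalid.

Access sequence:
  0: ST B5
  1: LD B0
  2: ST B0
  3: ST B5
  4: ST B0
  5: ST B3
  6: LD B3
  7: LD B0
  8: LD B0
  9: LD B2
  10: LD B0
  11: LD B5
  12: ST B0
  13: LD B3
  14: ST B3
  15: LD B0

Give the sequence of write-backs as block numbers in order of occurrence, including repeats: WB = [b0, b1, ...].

WB = [0, 3, 5, 0, 3]

0: W B5 → L2 miss [D]
1: R B0 → L0 miss [-]
2: W B0 → L0 hit [D]
3: W B5 → L2 hit [D]
4: W B0 → L0 hit [D]
5: W B3 → L0 miss wb→B0 [D]
6: R B3 → L0 hit [D]
7: R B0 → L0 miss wb→B3 [-]
8: R B0 → L0 hit [-]
9: R B2 → L2 miss wb→B5 [-]
10: R B0 → L0 hit [-]
11: R B5 → L2 miss [-]
12: W B0 → L0 hit [D]
13: R B3 → L0 miss wb→B0 [-]
14: W B3 → L0 hit [D]
15: R B0 → L0 miss wb→B3 [-]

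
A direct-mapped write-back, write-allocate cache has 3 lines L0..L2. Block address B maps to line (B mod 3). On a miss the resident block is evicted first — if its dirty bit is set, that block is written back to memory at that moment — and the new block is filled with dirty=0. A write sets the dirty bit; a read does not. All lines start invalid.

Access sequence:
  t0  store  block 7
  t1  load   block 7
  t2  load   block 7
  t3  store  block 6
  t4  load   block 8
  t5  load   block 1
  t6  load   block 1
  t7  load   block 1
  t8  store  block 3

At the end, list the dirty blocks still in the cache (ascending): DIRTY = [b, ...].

DIRTY = [3]

0: W B7 -> L1 miss  d=D]
1: R B7 -> L1 hit  d=D]
2: R B7 -> L1 hit  d=D]
3: W B6 -> L0 miss  d=D]
4: R B8 -> L2 miss  d=-]
5: R B1 -> L1 miss wb->B7  d=-]
6: R B1 -> L1 hit  d=-]
7: R B1 -> L1 hit  d=-]
8: W B3 -> L0 miss wb->B6  d=D]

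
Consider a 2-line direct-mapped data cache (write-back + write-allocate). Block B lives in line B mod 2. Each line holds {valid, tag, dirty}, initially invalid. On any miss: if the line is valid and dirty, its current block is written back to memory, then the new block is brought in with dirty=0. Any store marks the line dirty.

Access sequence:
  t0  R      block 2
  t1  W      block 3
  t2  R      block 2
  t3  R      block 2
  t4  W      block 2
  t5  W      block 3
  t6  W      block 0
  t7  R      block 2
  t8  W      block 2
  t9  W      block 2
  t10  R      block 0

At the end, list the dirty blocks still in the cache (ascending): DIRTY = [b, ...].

  0 | R B2 → L0 miss [-]
  1 | W B3 → L1 miss [D]
  2 | R B2 → L0 hit [-]
  3 | R B2 → L0 hit [-]
  4 | W B2 → L0 hit [D]
  5 | W B3 → L1 hit [D]
  6 | W B0 → L0 miss wb→B2 [D]
  7 | R B2 → L0 miss wb→B0 [-]
  8 | W B2 → L0 hit [D]
  9 | W B2 → L0 hit [D]
  10 | R B0 → L0 miss wb→B2 [-]

DIRTY = [3]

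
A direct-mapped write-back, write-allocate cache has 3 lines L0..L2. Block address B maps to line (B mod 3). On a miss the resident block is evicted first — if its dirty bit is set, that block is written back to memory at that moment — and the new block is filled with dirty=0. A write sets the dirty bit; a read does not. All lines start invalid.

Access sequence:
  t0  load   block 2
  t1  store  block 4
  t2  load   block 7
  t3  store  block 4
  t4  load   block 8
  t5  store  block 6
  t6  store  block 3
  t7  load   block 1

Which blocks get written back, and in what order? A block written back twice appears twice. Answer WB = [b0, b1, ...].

0: R B2 -> L2 miss  d=-]
1: W B4 -> L1 miss  d=D]
2: R B7 -> L1 miss wb->B4  d=-]
3: W B4 -> L1 miss  d=D]
4: R B8 -> L2 miss  d=-]
5: W B6 -> L0 miss  d=D]
6: W B3 -> L0 miss wb->B6  d=D]
7: R B1 -> L1 miss wb->B4  d=-]

WB = [4, 6, 4]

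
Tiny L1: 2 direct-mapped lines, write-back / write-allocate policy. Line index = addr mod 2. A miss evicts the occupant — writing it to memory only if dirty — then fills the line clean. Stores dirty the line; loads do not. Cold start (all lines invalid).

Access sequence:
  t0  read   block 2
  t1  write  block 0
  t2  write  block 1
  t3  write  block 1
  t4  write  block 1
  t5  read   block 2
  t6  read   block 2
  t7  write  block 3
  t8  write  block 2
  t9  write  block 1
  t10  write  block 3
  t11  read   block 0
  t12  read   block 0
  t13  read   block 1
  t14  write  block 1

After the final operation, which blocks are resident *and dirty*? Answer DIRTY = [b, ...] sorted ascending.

DIRTY = [1]

0: R B2 → L0 miss [-]
1: W B0 → L0 miss [D]
2: W B1 → L1 miss [D]
3: W B1 → L1 hit [D]
4: W B1 → L1 hit [D]
5: R B2 → L0 miss wb→B0 [-]
6: R B2 → L0 hit [-]
7: W B3 → L1 miss wb→B1 [D]
8: W B2 → L0 hit [D]
9: W B1 → L1 miss wb→B3 [D]
10: W B3 → L1 miss wb→B1 [D]
11: R B0 → L0 miss wb→B2 [-]
12: R B0 → L0 hit [-]
13: R B1 → L1 miss wb→B3 [-]
14: W B1 → L1 hit [D]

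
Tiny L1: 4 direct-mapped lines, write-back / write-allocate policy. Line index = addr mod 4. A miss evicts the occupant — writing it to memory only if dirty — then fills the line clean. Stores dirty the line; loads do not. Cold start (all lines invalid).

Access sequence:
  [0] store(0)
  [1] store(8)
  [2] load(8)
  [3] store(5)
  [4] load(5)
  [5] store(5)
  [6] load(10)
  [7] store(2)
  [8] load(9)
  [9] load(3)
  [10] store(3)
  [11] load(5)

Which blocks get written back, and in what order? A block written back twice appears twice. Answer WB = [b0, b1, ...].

WB = [0, 5]

0: W B0 -> L0 miss  d=D]
1: W B8 -> L0 miss wb->B0  d=D]
2: R B8 -> L0 hit  d=D]
3: W B5 -> L1 miss  d=D]
4: R B5 -> L1 hit  d=D]
5: W B5 -> L1 hit  d=D]
6: R B10 -> L2 miss  d=-]
7: W B2 -> L2 miss  d=D]
8: R B9 -> L1 miss wb->B5  d=-]
9: R B3 -> L3 miss  d=-]
10: W B3 -> L3 hit  d=D]
11: R B5 -> L1 miss  d=-]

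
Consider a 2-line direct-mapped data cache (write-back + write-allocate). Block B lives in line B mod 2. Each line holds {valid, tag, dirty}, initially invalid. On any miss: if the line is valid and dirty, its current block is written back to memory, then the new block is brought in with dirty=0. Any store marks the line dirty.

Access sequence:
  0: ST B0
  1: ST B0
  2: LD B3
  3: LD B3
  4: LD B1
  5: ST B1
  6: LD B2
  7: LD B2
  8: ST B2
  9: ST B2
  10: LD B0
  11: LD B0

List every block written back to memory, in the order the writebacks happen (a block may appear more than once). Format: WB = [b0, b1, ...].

WB = [0, 2]

0: W B0 → L0 miss [D]
1: W B0 → L0 hit [D]
2: R B3 → L1 miss [-]
3: R B3 → L1 hit [-]
4: R B1 → L1 miss [-]
5: W B1 → L1 hit [D]
6: R B2 → L0 miss wb→B0 [-]
7: R B2 → L0 hit [-]
8: W B2 → L0 hit [D]
9: W B2 → L0 hit [D]
10: R B0 → L0 miss wb→B2 [-]
11: R B0 → L0 hit [-]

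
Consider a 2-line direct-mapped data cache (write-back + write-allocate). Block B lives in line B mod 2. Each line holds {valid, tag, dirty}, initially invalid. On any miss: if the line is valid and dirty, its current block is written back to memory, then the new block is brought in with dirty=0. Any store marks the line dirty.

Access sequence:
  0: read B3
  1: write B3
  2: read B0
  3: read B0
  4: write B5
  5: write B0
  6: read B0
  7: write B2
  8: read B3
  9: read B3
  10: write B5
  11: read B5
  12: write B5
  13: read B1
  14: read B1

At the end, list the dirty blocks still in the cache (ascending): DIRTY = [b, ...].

0: R B3 → L1 miss [-]
1: W B3 → L1 hit [D]
2: R B0 → L0 miss [-]
3: R B0 → L0 hit [-]
4: W B5 → L1 miss wb→B3 [D]
5: W B0 → L0 hit [D]
6: R B0 → L0 hit [D]
7: W B2 → L0 miss wb→B0 [D]
8: R B3 → L1 miss wb→B5 [-]
9: R B3 → L1 hit [-]
10: W B5 → L1 miss [D]
11: R B5 → L1 hit [D]
12: W B5 → L1 hit [D]
13: R B1 → L1 miss wb→B5 [-]
14: R B1 → L1 hit [-]

DIRTY = [2]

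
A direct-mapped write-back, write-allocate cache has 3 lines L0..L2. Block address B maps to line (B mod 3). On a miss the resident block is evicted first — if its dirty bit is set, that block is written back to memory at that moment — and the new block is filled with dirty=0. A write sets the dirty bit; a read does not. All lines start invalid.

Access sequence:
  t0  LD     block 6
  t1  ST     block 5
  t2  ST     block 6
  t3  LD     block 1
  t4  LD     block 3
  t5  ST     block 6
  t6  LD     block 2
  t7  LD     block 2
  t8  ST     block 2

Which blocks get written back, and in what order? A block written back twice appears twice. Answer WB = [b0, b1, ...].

WB = [6, 5]

  0 | R B6 → L0 miss [-]
  1 | W B5 → L2 miss [D]
  2 | W B6 → L0 hit [D]
  3 | R B1 → L1 miss [-]
  4 | R B3 → L0 miss wb→B6 [-]
  5 | W B6 → L0 miss [D]
  6 | R B2 → L2 miss wb→B5 [-]
  7 | R B2 → L2 hit [-]
  8 | W B2 → L2 hit [D]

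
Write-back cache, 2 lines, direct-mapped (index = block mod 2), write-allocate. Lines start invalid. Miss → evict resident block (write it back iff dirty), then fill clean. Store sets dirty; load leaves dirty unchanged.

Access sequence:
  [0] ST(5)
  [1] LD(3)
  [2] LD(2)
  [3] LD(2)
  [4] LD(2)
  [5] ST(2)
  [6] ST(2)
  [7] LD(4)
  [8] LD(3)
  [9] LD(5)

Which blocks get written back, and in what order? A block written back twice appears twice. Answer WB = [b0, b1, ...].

WB = [5, 2]

0: W B5 → L1 miss [D]
1: R B3 → L1 miss wb→B5 [-]
2: R B2 → L0 miss [-]
3: R B2 → L0 hit [-]
4: R B2 → L0 hit [-]
5: W B2 → L0 hit [D]
6: W B2 → L0 hit [D]
7: R B4 → L0 miss wb→B2 [-]
8: R B3 → L1 hit [-]
9: R B5 → L1 miss [-]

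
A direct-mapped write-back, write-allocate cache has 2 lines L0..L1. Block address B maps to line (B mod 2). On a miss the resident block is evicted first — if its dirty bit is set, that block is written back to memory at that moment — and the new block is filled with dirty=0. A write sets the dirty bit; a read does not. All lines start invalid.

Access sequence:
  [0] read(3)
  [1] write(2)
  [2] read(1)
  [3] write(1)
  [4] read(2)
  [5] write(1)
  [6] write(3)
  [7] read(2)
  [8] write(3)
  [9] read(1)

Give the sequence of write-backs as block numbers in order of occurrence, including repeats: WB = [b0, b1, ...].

  0 | R B3 → L1 miss [-]
  1 | W B2 → L0 miss [D]
  2 | R B1 → L1 miss [-]
  3 | W B1 → L1 hit [D]
  4 | R B2 → L0 hit [D]
  5 | W B1 → L1 hit [D]
  6 | W B3 → L1 miss wb→B1 [D]
  7 | R B2 → L0 hit [D]
  8 | W B3 → L1 hit [D]
  9 | R B1 → L1 miss wb→B3 [-]

WB = [1, 3]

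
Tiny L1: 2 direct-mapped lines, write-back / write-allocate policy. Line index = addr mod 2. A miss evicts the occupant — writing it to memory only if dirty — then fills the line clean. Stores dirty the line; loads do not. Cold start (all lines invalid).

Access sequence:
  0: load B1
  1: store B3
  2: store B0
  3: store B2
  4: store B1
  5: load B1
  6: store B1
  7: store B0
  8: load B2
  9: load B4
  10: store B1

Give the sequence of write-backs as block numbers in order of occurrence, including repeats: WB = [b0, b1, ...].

WB = [0, 3, 2, 0]

0: R B1 -> L1 miss  d=-]
1: W B3 -> L1 miss  d=D]
2: W B0 -> L0 miss  d=D]
3: W B2 -> L0 miss wb->B0  d=D]
4: W B1 -> L1 miss wb->B3  d=D]
5: R B1 -> L1 hit  d=D]
6: W B1 -> L1 hit  d=D]
7: W B0 -> L0 miss wb->B2  d=D]
8: R B2 -> L0 miss wb->B0  d=-]
9: R B4 -> L0 miss  d=-]
10: W B1 -> L1 hit  d=D]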